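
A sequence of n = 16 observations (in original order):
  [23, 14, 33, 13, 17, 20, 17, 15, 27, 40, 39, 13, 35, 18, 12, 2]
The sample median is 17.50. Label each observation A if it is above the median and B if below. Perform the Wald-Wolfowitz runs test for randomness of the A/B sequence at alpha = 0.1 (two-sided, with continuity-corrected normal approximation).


Step 1: Compute median = 17.50; label A = above, B = below.
Labels in order: ABABBABBAAABAABB  (n_A = 8, n_B = 8)
Step 2: Count runs R = 10.
Step 3: Under H0 (random ordering), E[R] = 2*n_A*n_B/(n_A+n_B) + 1 = 2*8*8/16 + 1 = 9.0000.
        Var[R] = 2*n_A*n_B*(2*n_A*n_B - n_A - n_B) / ((n_A+n_B)^2 * (n_A+n_B-1)) = 14336/3840 = 3.7333.
        SD[R] = 1.9322.
Step 4: Continuity-corrected z = (R - 0.5 - E[R]) / SD[R] = (10 - 0.5 - 9.0000) / 1.9322 = 0.2588.
Step 5: Two-sided p-value via normal approximation = 2*(1 - Phi(|z|)) = 0.795809.
Step 6: alpha = 0.1. fail to reject H0.

R = 10, z = 0.2588, p = 0.795809, fail to reject H0.


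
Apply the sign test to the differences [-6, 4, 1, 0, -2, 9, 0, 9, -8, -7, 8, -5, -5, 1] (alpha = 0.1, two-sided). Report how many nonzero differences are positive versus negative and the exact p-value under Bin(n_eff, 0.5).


Step 1: Discard zero differences. Original n = 14; n_eff = number of nonzero differences = 12.
Nonzero differences (with sign): -6, +4, +1, -2, +9, +9, -8, -7, +8, -5, -5, +1
Step 2: Count signs: positive = 6, negative = 6.
Step 3: Under H0: P(positive) = 0.5, so the number of positives S ~ Bin(12, 0.5).
Step 4: Two-sided exact p-value = sum of Bin(12,0.5) probabilities at or below the observed probability = 1.000000.
Step 5: alpha = 0.1. fail to reject H0.

n_eff = 12, pos = 6, neg = 6, p = 1.000000, fail to reject H0.


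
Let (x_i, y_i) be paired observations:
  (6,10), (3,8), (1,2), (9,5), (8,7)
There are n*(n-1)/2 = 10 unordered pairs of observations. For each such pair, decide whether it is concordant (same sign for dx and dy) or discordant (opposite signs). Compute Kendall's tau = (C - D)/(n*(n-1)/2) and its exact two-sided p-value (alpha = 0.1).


Step 1: Enumerate the 10 unordered pairs (i,j) with i<j and classify each by sign(x_j-x_i) * sign(y_j-y_i).
  (1,2):dx=-3,dy=-2->C; (1,3):dx=-5,dy=-8->C; (1,4):dx=+3,dy=-5->D; (1,5):dx=+2,dy=-3->D
  (2,3):dx=-2,dy=-6->C; (2,4):dx=+6,dy=-3->D; (2,5):dx=+5,dy=-1->D; (3,4):dx=+8,dy=+3->C
  (3,5):dx=+7,dy=+5->C; (4,5):dx=-1,dy=+2->D
Step 2: C = 5, D = 5, total pairs = 10.
Step 3: tau = (C - D)/(n(n-1)/2) = (5 - 5)/10 = 0.000000.
Step 4: Exact two-sided p-value (enumerate n! = 120 permutations of y under H0): p = 1.000000.
Step 5: alpha = 0.1. fail to reject H0.

tau_b = 0.0000 (C=5, D=5), p = 1.000000, fail to reject H0.


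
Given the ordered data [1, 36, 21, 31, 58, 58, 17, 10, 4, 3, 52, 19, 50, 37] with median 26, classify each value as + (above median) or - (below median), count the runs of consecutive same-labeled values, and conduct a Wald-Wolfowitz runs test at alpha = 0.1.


Step 1: Compute median = 26; label A = above, B = below.
Labels in order: BABAAABBBBABAA  (n_A = 7, n_B = 7)
Step 2: Count runs R = 8.
Step 3: Under H0 (random ordering), E[R] = 2*n_A*n_B/(n_A+n_B) + 1 = 2*7*7/14 + 1 = 8.0000.
        Var[R] = 2*n_A*n_B*(2*n_A*n_B - n_A - n_B) / ((n_A+n_B)^2 * (n_A+n_B-1)) = 8232/2548 = 3.2308.
        SD[R] = 1.7974.
Step 4: R = E[R], so z = 0 with no continuity correction.
Step 5: Two-sided p-value via normal approximation = 2*(1 - Phi(|z|)) = 1.000000.
Step 6: alpha = 0.1. fail to reject H0.

R = 8, z = 0.0000, p = 1.000000, fail to reject H0.


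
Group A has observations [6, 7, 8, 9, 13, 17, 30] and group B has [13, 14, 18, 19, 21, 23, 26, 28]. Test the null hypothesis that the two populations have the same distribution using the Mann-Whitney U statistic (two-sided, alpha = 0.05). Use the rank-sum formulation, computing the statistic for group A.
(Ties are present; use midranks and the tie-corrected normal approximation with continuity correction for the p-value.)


Step 1: Combine and sort all 15 observations; assign midranks.
sorted (value, group): (6,X), (7,X), (8,X), (9,X), (13,X), (13,Y), (14,Y), (17,X), (18,Y), (19,Y), (21,Y), (23,Y), (26,Y), (28,Y), (30,X)
ranks: 6->1, 7->2, 8->3, 9->4, 13->5.5, 13->5.5, 14->7, 17->8, 18->9, 19->10, 21->11, 23->12, 26->13, 28->14, 30->15
Step 2: Rank sum for X: R1 = 1 + 2 + 3 + 4 + 5.5 + 8 + 15 = 38.5.
Step 3: U_X = R1 - n1(n1+1)/2 = 38.5 - 7*8/2 = 38.5 - 28 = 10.5.
       U_Y = n1*n2 - U_X = 56 - 10.5 = 45.5.
Step 4: Ties are present, so use the tie-corrected normal approximation (with continuity correction) for the p-value.
Step 5: p-value = 0.048939; compare to alpha = 0.05. reject H0.

U_X = 10.5, p = 0.048939, reject H0 at alpha = 0.05.


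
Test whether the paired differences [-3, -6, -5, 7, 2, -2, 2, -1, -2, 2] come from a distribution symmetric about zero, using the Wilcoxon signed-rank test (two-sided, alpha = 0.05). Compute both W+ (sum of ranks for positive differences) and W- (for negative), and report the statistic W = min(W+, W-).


Step 1: Drop any zero differences (none here) and take |d_i|.
|d| = [3, 6, 5, 7, 2, 2, 2, 1, 2, 2]
Step 2: Midrank |d_i| (ties get averaged ranks).
ranks: |3|->7, |6|->9, |5|->8, |7|->10, |2|->4, |2|->4, |2|->4, |1|->1, |2|->4, |2|->4
Step 3: Attach original signs; sum ranks with positive sign and with negative sign.
W+ = 10 + 4 + 4 + 4 = 22
W- = 7 + 9 + 8 + 4 + 1 + 4 = 33
(Check: W+ + W- = 55 should equal n(n+1)/2 = 55.)
Step 4: Test statistic W = min(W+, W-) = 22.
Step 5: Ties in |d|, so use the tie-corrected normal approximation.
        E[W] = n(n+1)/4 = 10*11/4 = 27.5.
        Tie groups: |d|=2 (t=5); sum(t^3 - t) = 120.
        Var[W] = n(n+1)(2n+1)/24 - sum(t^3-t)/48 = 2310/24 - 120/48 = 93.75.
        z = (W - E[W]) / sqrt(Var[W]) = (22 - 27.5) / 9.6825 = -0.5680.
        Two-sided p = 2*Phi(z) = 0.570009.
Step 6: alpha = 0.05. fail to reject H0.

W+ = 22, W- = 33, W = min = 22, p = 0.570009, fail to reject H0.


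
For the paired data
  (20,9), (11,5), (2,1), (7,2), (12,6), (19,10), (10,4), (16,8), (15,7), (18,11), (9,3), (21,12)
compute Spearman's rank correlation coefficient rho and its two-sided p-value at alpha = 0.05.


Step 1: Rank x and y separately (midranks; no ties here).
rank(x): 20->11, 11->5, 2->1, 7->2, 12->6, 19->10, 10->4, 16->8, 15->7, 18->9, 9->3, 21->12
rank(y): 9->9, 5->5, 1->1, 2->2, 6->6, 10->10, 4->4, 8->8, 7->7, 11->11, 3->3, 12->12
Step 2: d_i = R_x(i) - R_y(i); compute d_i^2.
  (11-9)^2=4, (5-5)^2=0, (1-1)^2=0, (2-2)^2=0, (6-6)^2=0, (10-10)^2=0, (4-4)^2=0, (8-8)^2=0, (7-7)^2=0, (9-11)^2=4, (3-3)^2=0, (12-12)^2=0
sum(d^2) = 8.
Step 3: rho = 1 - 6*8 / (12*(12^2 - 1)) = 1 - 48/1716 = 0.972028.
Step 4: Under H0, t = rho * sqrt((n-2)/(1-rho^2)) = 13.0876 ~ t(10).
Step 5: Two-sided p-value from the t-distribution with 10 df = 0.000000.
Step 6: alpha = 0.05. reject H0.

rho = 0.9720, p = 0.000000, reject H0 at alpha = 0.05.


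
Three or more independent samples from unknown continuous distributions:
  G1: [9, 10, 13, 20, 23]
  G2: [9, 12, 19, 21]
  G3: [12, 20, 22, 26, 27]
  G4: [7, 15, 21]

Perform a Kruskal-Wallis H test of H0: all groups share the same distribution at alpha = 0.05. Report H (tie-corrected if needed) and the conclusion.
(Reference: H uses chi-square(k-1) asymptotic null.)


Step 1: Combine all N = 17 observations and assign midranks.
sorted (value, group, rank): (7,G4,1), (9,G1,2.5), (9,G2,2.5), (10,G1,4), (12,G2,5.5), (12,G3,5.5), (13,G1,7), (15,G4,8), (19,G2,9), (20,G1,10.5), (20,G3,10.5), (21,G2,12.5), (21,G4,12.5), (22,G3,14), (23,G1,15), (26,G3,16), (27,G3,17)
Step 2: Sum ranks within each group.
R_1 = 39 (n_1 = 5)
R_2 = 29.5 (n_2 = 4)
R_3 = 63 (n_3 = 5)
R_4 = 21.5 (n_4 = 3)
Step 3: H = 12/(N(N+1)) * sum(R_i^2/n_i) - 3(N+1)
     = 12/(17*18) * (39^2/5 + 29.5^2/4 + 63^2/5 + 21.5^2/3) - 3*18
     = 0.039216 * 1469.65 - 54
     = 3.633170.
Step 4: Ties present; correction factor C = 1 - 24/(17^3 - 17) = 0.995098. Corrected H = 3.633170 / 0.995098 = 3.651067.
Step 5: Under H0, H ~ chi^2(3); p-value = 0.301691.
Step 6: alpha = 0.05. fail to reject H0.

H = 3.6511, df = 3, p = 0.301691, fail to reject H0.


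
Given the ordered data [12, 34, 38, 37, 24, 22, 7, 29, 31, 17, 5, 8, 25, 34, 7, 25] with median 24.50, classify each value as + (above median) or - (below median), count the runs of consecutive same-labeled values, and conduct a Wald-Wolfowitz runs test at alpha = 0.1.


Step 1: Compute median = 24.50; label A = above, B = below.
Labels in order: BAAABBBAABBBAABA  (n_A = 8, n_B = 8)
Step 2: Count runs R = 8.
Step 3: Under H0 (random ordering), E[R] = 2*n_A*n_B/(n_A+n_B) + 1 = 2*8*8/16 + 1 = 9.0000.
        Var[R] = 2*n_A*n_B*(2*n_A*n_B - n_A - n_B) / ((n_A+n_B)^2 * (n_A+n_B-1)) = 14336/3840 = 3.7333.
        SD[R] = 1.9322.
Step 4: Continuity-corrected z = (R + 0.5 - E[R]) / SD[R] = (8 + 0.5 - 9.0000) / 1.9322 = -0.2588.
Step 5: Two-sided p-value via normal approximation = 2*(1 - Phi(|z|)) = 0.795809.
Step 6: alpha = 0.1. fail to reject H0.

R = 8, z = -0.2588, p = 0.795809, fail to reject H0.


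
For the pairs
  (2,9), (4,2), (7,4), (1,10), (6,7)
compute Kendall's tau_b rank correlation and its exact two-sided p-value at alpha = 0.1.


Step 1: Enumerate the 10 unordered pairs (i,j) with i<j and classify each by sign(x_j-x_i) * sign(y_j-y_i).
  (1,2):dx=+2,dy=-7->D; (1,3):dx=+5,dy=-5->D; (1,4):dx=-1,dy=+1->D; (1,5):dx=+4,dy=-2->D
  (2,3):dx=+3,dy=+2->C; (2,4):dx=-3,dy=+8->D; (2,5):dx=+2,dy=+5->C; (3,4):dx=-6,dy=+6->D
  (3,5):dx=-1,dy=+3->D; (4,5):dx=+5,dy=-3->D
Step 2: C = 2, D = 8, total pairs = 10.
Step 3: tau = (C - D)/(n(n-1)/2) = (2 - 8)/10 = -0.600000.
Step 4: Exact two-sided p-value (enumerate n! = 120 permutations of y under H0): p = 0.233333.
Step 5: alpha = 0.1. fail to reject H0.

tau_b = -0.6000 (C=2, D=8), p = 0.233333, fail to reject H0.


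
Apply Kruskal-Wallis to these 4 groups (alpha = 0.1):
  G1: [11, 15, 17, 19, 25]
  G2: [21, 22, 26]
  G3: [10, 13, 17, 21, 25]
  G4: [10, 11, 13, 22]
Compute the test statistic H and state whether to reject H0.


Step 1: Combine all N = 17 observations and assign midranks.
sorted (value, group, rank): (10,G3,1.5), (10,G4,1.5), (11,G1,3.5), (11,G4,3.5), (13,G3,5.5), (13,G4,5.5), (15,G1,7), (17,G1,8.5), (17,G3,8.5), (19,G1,10), (21,G2,11.5), (21,G3,11.5), (22,G2,13.5), (22,G4,13.5), (25,G1,15.5), (25,G3,15.5), (26,G2,17)
Step 2: Sum ranks within each group.
R_1 = 44.5 (n_1 = 5)
R_2 = 42 (n_2 = 3)
R_3 = 42.5 (n_3 = 5)
R_4 = 24 (n_4 = 4)
Step 3: H = 12/(N(N+1)) * sum(R_i^2/n_i) - 3(N+1)
     = 12/(17*18) * (44.5^2/5 + 42^2/3 + 42.5^2/5 + 24^2/4) - 3*18
     = 0.039216 * 1489.3 - 54
     = 4.403922.
Step 4: Ties present; correction factor C = 1 - 42/(17^3 - 17) = 0.991422. Corrected H = 4.403922 / 0.991422 = 4.442027.
Step 5: Under H0, H ~ chi^2(3); p-value = 0.217520.
Step 6: alpha = 0.1. fail to reject H0.

H = 4.4420, df = 3, p = 0.217520, fail to reject H0.


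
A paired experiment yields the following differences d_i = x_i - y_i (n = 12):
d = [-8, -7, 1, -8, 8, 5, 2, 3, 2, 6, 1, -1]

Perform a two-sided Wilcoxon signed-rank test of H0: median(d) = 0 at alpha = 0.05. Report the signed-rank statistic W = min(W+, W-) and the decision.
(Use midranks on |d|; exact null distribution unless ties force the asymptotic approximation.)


Step 1: Drop any zero differences (none here) and take |d_i|.
|d| = [8, 7, 1, 8, 8, 5, 2, 3, 2, 6, 1, 1]
Step 2: Midrank |d_i| (ties get averaged ranks).
ranks: |8|->11, |7|->9, |1|->2, |8|->11, |8|->11, |5|->7, |2|->4.5, |3|->6, |2|->4.5, |6|->8, |1|->2, |1|->2
Step 3: Attach original signs; sum ranks with positive sign and with negative sign.
W+ = 2 + 11 + 7 + 4.5 + 6 + 4.5 + 8 + 2 = 45
W- = 11 + 9 + 11 + 2 = 33
(Check: W+ + W- = 78 should equal n(n+1)/2 = 78.)
Step 4: Test statistic W = min(W+, W-) = 33.
Step 5: Ties in |d|, so use the tie-corrected normal approximation.
        E[W] = n(n+1)/4 = 12*13/4 = 39.
        Tie groups: |d|=1 (t=3), |d|=2 (t=2), |d|=8 (t=3); sum(t^3 - t) = 54.
        Var[W] = n(n+1)(2n+1)/24 - sum(t^3-t)/48 = 3900/24 - 54/48 = 161.375.
        z = (W - E[W]) / sqrt(Var[W]) = (33 - 39) / 12.7033 = -0.4723.
        Two-sided p = 2*Phi(z) = 0.636701.
Step 6: alpha = 0.05. fail to reject H0.

W+ = 45, W- = 33, W = min = 33, p = 0.636701, fail to reject H0.


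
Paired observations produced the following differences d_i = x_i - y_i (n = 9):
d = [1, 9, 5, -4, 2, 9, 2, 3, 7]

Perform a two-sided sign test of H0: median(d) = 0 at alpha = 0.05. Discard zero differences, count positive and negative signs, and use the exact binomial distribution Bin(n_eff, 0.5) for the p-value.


Step 1: Discard zero differences. Original n = 9; n_eff = number of nonzero differences = 9.
Nonzero differences (with sign): +1, +9, +5, -4, +2, +9, +2, +3, +7
Step 2: Count signs: positive = 8, negative = 1.
Step 3: Under H0: P(positive) = 0.5, so the number of positives S ~ Bin(9, 0.5).
Step 4: Two-sided exact p-value = sum of Bin(9,0.5) probabilities at or below the observed probability = 0.039062.
Step 5: alpha = 0.05. reject H0.

n_eff = 9, pos = 8, neg = 1, p = 0.039062, reject H0.


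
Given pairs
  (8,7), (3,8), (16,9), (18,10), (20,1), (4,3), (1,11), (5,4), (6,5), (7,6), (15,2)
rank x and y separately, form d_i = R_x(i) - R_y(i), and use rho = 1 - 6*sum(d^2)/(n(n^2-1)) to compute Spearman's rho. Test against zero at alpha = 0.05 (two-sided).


Step 1: Rank x and y separately (midranks; no ties here).
rank(x): 8->7, 3->2, 16->9, 18->10, 20->11, 4->3, 1->1, 5->4, 6->5, 7->6, 15->8
rank(y): 7->7, 8->8, 9->9, 10->10, 1->1, 3->3, 11->11, 4->4, 5->5, 6->6, 2->2
Step 2: d_i = R_x(i) - R_y(i); compute d_i^2.
  (7-7)^2=0, (2-8)^2=36, (9-9)^2=0, (10-10)^2=0, (11-1)^2=100, (3-3)^2=0, (1-11)^2=100, (4-4)^2=0, (5-5)^2=0, (6-6)^2=0, (8-2)^2=36
sum(d^2) = 272.
Step 3: rho = 1 - 6*272 / (11*(11^2 - 1)) = 1 - 1632/1320 = -0.236364.
Step 4: Under H0, t = rho * sqrt((n-2)/(1-rho^2)) = -0.7298 ~ t(9).
Step 5: Two-sided p-value from the t-distribution with 9 df = 0.484091.
Step 6: alpha = 0.05. fail to reject H0.

rho = -0.2364, p = 0.484091, fail to reject H0 at alpha = 0.05.


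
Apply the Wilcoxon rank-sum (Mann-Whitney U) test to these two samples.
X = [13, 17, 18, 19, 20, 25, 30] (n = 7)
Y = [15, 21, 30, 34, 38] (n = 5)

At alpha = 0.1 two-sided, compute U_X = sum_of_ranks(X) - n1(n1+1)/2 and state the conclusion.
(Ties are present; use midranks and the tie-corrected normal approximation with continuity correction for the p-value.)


Step 1: Combine and sort all 12 observations; assign midranks.
sorted (value, group): (13,X), (15,Y), (17,X), (18,X), (19,X), (20,X), (21,Y), (25,X), (30,X), (30,Y), (34,Y), (38,Y)
ranks: 13->1, 15->2, 17->3, 18->4, 19->5, 20->6, 21->7, 25->8, 30->9.5, 30->9.5, 34->11, 38->12
Step 2: Rank sum for X: R1 = 1 + 3 + 4 + 5 + 6 + 8 + 9.5 = 36.5.
Step 3: U_X = R1 - n1(n1+1)/2 = 36.5 - 7*8/2 = 36.5 - 28 = 8.5.
       U_Y = n1*n2 - U_X = 35 - 8.5 = 26.5.
Step 4: Ties are present, so use the tie-corrected normal approximation (with continuity correction) for the p-value.
Step 5: p-value = 0.166721; compare to alpha = 0.1. fail to reject H0.

U_X = 8.5, p = 0.166721, fail to reject H0 at alpha = 0.1.


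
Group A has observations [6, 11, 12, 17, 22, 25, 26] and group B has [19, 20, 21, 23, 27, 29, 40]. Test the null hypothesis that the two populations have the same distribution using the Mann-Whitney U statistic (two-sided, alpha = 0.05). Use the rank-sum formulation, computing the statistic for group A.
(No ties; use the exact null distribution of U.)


Step 1: Combine and sort all 14 observations; assign midranks.
sorted (value, group): (6,X), (11,X), (12,X), (17,X), (19,Y), (20,Y), (21,Y), (22,X), (23,Y), (25,X), (26,X), (27,Y), (29,Y), (40,Y)
ranks: 6->1, 11->2, 12->3, 17->4, 19->5, 20->6, 21->7, 22->8, 23->9, 25->10, 26->11, 27->12, 29->13, 40->14
Step 2: Rank sum for X: R1 = 1 + 2 + 3 + 4 + 8 + 10 + 11 = 39.
Step 3: U_X = R1 - n1(n1+1)/2 = 39 - 7*8/2 = 39 - 28 = 11.
       U_Y = n1*n2 - U_X = 49 - 11 = 38.
Step 4: No ties, so the exact null distribution of U (based on enumerating the C(14,7) = 3432 equally likely rank assignments) gives the two-sided p-value.
Step 5: p-value = 0.097319; compare to alpha = 0.05. fail to reject H0.

U_X = 11, p = 0.097319, fail to reject H0 at alpha = 0.05.


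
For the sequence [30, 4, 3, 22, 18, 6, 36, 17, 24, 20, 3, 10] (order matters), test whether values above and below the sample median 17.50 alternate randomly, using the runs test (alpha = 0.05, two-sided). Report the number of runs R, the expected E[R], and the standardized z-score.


Step 1: Compute median = 17.50; label A = above, B = below.
Labels in order: ABBAABABAABB  (n_A = 6, n_B = 6)
Step 2: Count runs R = 8.
Step 3: Under H0 (random ordering), E[R] = 2*n_A*n_B/(n_A+n_B) + 1 = 2*6*6/12 + 1 = 7.0000.
        Var[R] = 2*n_A*n_B*(2*n_A*n_B - n_A - n_B) / ((n_A+n_B)^2 * (n_A+n_B-1)) = 4320/1584 = 2.7273.
        SD[R] = 1.6514.
Step 4: Continuity-corrected z = (R - 0.5 - E[R]) / SD[R] = (8 - 0.5 - 7.0000) / 1.6514 = 0.3028.
Step 5: Two-sided p-value via normal approximation = 2*(1 - Phi(|z|)) = 0.762069.
Step 6: alpha = 0.05. fail to reject H0.

R = 8, z = 0.3028, p = 0.762069, fail to reject H0.


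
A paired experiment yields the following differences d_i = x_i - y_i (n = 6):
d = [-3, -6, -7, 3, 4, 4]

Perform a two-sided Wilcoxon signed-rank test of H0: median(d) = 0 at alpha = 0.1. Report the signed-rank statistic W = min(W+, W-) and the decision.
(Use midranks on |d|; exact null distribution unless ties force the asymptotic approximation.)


Step 1: Drop any zero differences (none here) and take |d_i|.
|d| = [3, 6, 7, 3, 4, 4]
Step 2: Midrank |d_i| (ties get averaged ranks).
ranks: |3|->1.5, |6|->5, |7|->6, |3|->1.5, |4|->3.5, |4|->3.5
Step 3: Attach original signs; sum ranks with positive sign and with negative sign.
W+ = 1.5 + 3.5 + 3.5 = 8.5
W- = 1.5 + 5 + 6 = 12.5
(Check: W+ + W- = 21 should equal n(n+1)/2 = 21.)
Step 4: Test statistic W = min(W+, W-) = 8.5.
Step 5: Ties in |d|, so use the tie-corrected normal approximation.
        E[W] = n(n+1)/4 = 6*7/4 = 10.5.
        Tie groups: |d|=3 (t=2), |d|=4 (t=2); sum(t^3 - t) = 12.
        Var[W] = n(n+1)(2n+1)/24 - sum(t^3-t)/48 = 546/24 - 12/48 = 22.5.
        z = (W - E[W]) / sqrt(Var[W]) = (8.5 - 10.5) / 4.7434 = -0.4216.
        Two-sided p = 2*Phi(z) = 0.673290.
Step 6: alpha = 0.1. fail to reject H0.

W+ = 8.5, W- = 12.5, W = min = 8.5, p = 0.673290, fail to reject H0.


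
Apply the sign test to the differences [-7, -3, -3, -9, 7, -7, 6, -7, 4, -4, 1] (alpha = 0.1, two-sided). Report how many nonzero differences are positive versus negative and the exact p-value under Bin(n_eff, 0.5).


Step 1: Discard zero differences. Original n = 11; n_eff = number of nonzero differences = 11.
Nonzero differences (with sign): -7, -3, -3, -9, +7, -7, +6, -7, +4, -4, +1
Step 2: Count signs: positive = 4, negative = 7.
Step 3: Under H0: P(positive) = 0.5, so the number of positives S ~ Bin(11, 0.5).
Step 4: Two-sided exact p-value = sum of Bin(11,0.5) probabilities at or below the observed probability = 0.548828.
Step 5: alpha = 0.1. fail to reject H0.

n_eff = 11, pos = 4, neg = 7, p = 0.548828, fail to reject H0.


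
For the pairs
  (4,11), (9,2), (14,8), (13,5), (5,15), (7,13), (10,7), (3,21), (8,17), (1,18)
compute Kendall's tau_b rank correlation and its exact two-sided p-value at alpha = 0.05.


Step 1: Enumerate the 45 unordered pairs (i,j) with i<j and classify each by sign(x_j-x_i) * sign(y_j-y_i).
  (1,2):dx=+5,dy=-9->D; (1,3):dx=+10,dy=-3->D; (1,4):dx=+9,dy=-6->D; (1,5):dx=+1,dy=+4->C
  (1,6):dx=+3,dy=+2->C; (1,7):dx=+6,dy=-4->D; (1,8):dx=-1,dy=+10->D; (1,9):dx=+4,dy=+6->C
  (1,10):dx=-3,dy=+7->D; (2,3):dx=+5,dy=+6->C; (2,4):dx=+4,dy=+3->C; (2,5):dx=-4,dy=+13->D
  (2,6):dx=-2,dy=+11->D; (2,7):dx=+1,dy=+5->C; (2,8):dx=-6,dy=+19->D; (2,9):dx=-1,dy=+15->D
  (2,10):dx=-8,dy=+16->D; (3,4):dx=-1,dy=-3->C; (3,5):dx=-9,dy=+7->D; (3,6):dx=-7,dy=+5->D
  (3,7):dx=-4,dy=-1->C; (3,8):dx=-11,dy=+13->D; (3,9):dx=-6,dy=+9->D; (3,10):dx=-13,dy=+10->D
  (4,5):dx=-8,dy=+10->D; (4,6):dx=-6,dy=+8->D; (4,7):dx=-3,dy=+2->D; (4,8):dx=-10,dy=+16->D
  (4,9):dx=-5,dy=+12->D; (4,10):dx=-12,dy=+13->D; (5,6):dx=+2,dy=-2->D; (5,7):dx=+5,dy=-8->D
  (5,8):dx=-2,dy=+6->D; (5,9):dx=+3,dy=+2->C; (5,10):dx=-4,dy=+3->D; (6,7):dx=+3,dy=-6->D
  (6,8):dx=-4,dy=+8->D; (6,9):dx=+1,dy=+4->C; (6,10):dx=-6,dy=+5->D; (7,8):dx=-7,dy=+14->D
  (7,9):dx=-2,dy=+10->D; (7,10):dx=-9,dy=+11->D; (8,9):dx=+5,dy=-4->D; (8,10):dx=-2,dy=-3->C
  (9,10):dx=-7,dy=+1->D
Step 2: C = 11, D = 34, total pairs = 45.
Step 3: tau = (C - D)/(n(n-1)/2) = (11 - 34)/45 = -0.511111.
Step 4: Exact two-sided p-value (enumerate n! = 3628800 permutations of y under H0): p = 0.046623.
Step 5: alpha = 0.05. reject H0.

tau_b = -0.5111 (C=11, D=34), p = 0.046623, reject H0.


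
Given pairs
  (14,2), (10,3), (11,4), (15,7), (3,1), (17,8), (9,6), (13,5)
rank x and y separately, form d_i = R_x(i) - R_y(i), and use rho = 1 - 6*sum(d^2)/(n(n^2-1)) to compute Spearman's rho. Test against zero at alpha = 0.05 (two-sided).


Step 1: Rank x and y separately (midranks; no ties here).
rank(x): 14->6, 10->3, 11->4, 15->7, 3->1, 17->8, 9->2, 13->5
rank(y): 2->2, 3->3, 4->4, 7->7, 1->1, 8->8, 6->6, 5->5
Step 2: d_i = R_x(i) - R_y(i); compute d_i^2.
  (6-2)^2=16, (3-3)^2=0, (4-4)^2=0, (7-7)^2=0, (1-1)^2=0, (8-8)^2=0, (2-6)^2=16, (5-5)^2=0
sum(d^2) = 32.
Step 3: rho = 1 - 6*32 / (8*(8^2 - 1)) = 1 - 192/504 = 0.619048.
Step 4: Under H0, t = rho * sqrt((n-2)/(1-rho^2)) = 1.9308 ~ t(6).
Step 5: Two-sided p-value from the t-distribution with 6 df = 0.101733.
Step 6: alpha = 0.05. fail to reject H0.

rho = 0.6190, p = 0.101733, fail to reject H0 at alpha = 0.05.


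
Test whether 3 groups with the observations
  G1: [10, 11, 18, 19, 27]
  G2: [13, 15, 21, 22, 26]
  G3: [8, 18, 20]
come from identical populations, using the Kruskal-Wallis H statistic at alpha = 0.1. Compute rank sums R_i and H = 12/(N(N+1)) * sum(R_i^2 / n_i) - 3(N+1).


Step 1: Combine all N = 13 observations and assign midranks.
sorted (value, group, rank): (8,G3,1), (10,G1,2), (11,G1,3), (13,G2,4), (15,G2,5), (18,G1,6.5), (18,G3,6.5), (19,G1,8), (20,G3,9), (21,G2,10), (22,G2,11), (26,G2,12), (27,G1,13)
Step 2: Sum ranks within each group.
R_1 = 32.5 (n_1 = 5)
R_2 = 42 (n_2 = 5)
R_3 = 16.5 (n_3 = 3)
Step 3: H = 12/(N(N+1)) * sum(R_i^2/n_i) - 3(N+1)
     = 12/(13*14) * (32.5^2/5 + 42^2/5 + 16.5^2/3) - 3*14
     = 0.065934 * 654.8 - 42
     = 1.173626.
Step 4: Ties present; correction factor C = 1 - 6/(13^3 - 13) = 0.997253. Corrected H = 1.173626 / 0.997253 = 1.176860.
Step 5: Under H0, H ~ chi^2(2); p-value = 0.555198.
Step 6: alpha = 0.1. fail to reject H0.

H = 1.1769, df = 2, p = 0.555198, fail to reject H0.


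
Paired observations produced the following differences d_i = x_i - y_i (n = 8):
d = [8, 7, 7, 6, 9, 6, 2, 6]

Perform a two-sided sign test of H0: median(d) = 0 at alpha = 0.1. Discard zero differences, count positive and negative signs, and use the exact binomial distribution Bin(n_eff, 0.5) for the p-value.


Step 1: Discard zero differences. Original n = 8; n_eff = number of nonzero differences = 8.
Nonzero differences (with sign): +8, +7, +7, +6, +9, +6, +2, +6
Step 2: Count signs: positive = 8, negative = 0.
Step 3: Under H0: P(positive) = 0.5, so the number of positives S ~ Bin(8, 0.5).
Step 4: Two-sided exact p-value = sum of Bin(8,0.5) probabilities at or below the observed probability = 0.007812.
Step 5: alpha = 0.1. reject H0.

n_eff = 8, pos = 8, neg = 0, p = 0.007812, reject H0.


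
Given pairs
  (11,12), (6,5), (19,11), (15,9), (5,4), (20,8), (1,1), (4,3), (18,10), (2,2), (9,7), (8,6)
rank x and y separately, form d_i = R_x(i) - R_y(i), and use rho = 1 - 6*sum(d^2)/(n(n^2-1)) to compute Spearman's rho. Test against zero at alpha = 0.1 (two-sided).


Step 1: Rank x and y separately (midranks; no ties here).
rank(x): 11->8, 6->5, 19->11, 15->9, 5->4, 20->12, 1->1, 4->3, 18->10, 2->2, 9->7, 8->6
rank(y): 12->12, 5->5, 11->11, 9->9, 4->4, 8->8, 1->1, 3->3, 10->10, 2->2, 7->7, 6->6
Step 2: d_i = R_x(i) - R_y(i); compute d_i^2.
  (8-12)^2=16, (5-5)^2=0, (11-11)^2=0, (9-9)^2=0, (4-4)^2=0, (12-8)^2=16, (1-1)^2=0, (3-3)^2=0, (10-10)^2=0, (2-2)^2=0, (7-7)^2=0, (6-6)^2=0
sum(d^2) = 32.
Step 3: rho = 1 - 6*32 / (12*(12^2 - 1)) = 1 - 192/1716 = 0.888112.
Step 4: Under H0, t = rho * sqrt((n-2)/(1-rho^2)) = 6.1103 ~ t(10).
Step 5: Two-sided p-value from the t-distribution with 10 df = 0.000114.
Step 6: alpha = 0.1. reject H0.

rho = 0.8881, p = 0.000114, reject H0 at alpha = 0.1.


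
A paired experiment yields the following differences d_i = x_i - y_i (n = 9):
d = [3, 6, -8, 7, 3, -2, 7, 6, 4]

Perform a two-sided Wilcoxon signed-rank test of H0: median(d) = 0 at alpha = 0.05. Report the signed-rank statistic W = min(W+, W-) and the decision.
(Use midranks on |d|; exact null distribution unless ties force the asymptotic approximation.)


Step 1: Drop any zero differences (none here) and take |d_i|.
|d| = [3, 6, 8, 7, 3, 2, 7, 6, 4]
Step 2: Midrank |d_i| (ties get averaged ranks).
ranks: |3|->2.5, |6|->5.5, |8|->9, |7|->7.5, |3|->2.5, |2|->1, |7|->7.5, |6|->5.5, |4|->4
Step 3: Attach original signs; sum ranks with positive sign and with negative sign.
W+ = 2.5 + 5.5 + 7.5 + 2.5 + 7.5 + 5.5 + 4 = 35
W- = 9 + 1 = 10
(Check: W+ + W- = 45 should equal n(n+1)/2 = 45.)
Step 4: Test statistic W = min(W+, W-) = 10.
Step 5: Ties in |d|, so use the tie-corrected normal approximation.
        E[W] = n(n+1)/4 = 9*10/4 = 22.5.
        Tie groups: |d|=3 (t=2), |d|=6 (t=2), |d|=7 (t=2); sum(t^3 - t) = 18.
        Var[W] = n(n+1)(2n+1)/24 - sum(t^3-t)/48 = 1710/24 - 18/48 = 70.875.
        z = (W - E[W]) / sqrt(Var[W]) = (10 - 22.5) / 8.4187 = -1.4848.
        Two-sided p = 2*Phi(z) = 0.137601.
Step 6: alpha = 0.05. fail to reject H0.

W+ = 35, W- = 10, W = min = 10, p = 0.137601, fail to reject H0.


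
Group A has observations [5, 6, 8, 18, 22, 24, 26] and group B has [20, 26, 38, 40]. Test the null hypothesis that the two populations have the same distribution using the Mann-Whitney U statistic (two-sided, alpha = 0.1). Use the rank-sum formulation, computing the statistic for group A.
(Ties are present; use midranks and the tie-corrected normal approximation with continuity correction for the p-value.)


Step 1: Combine and sort all 11 observations; assign midranks.
sorted (value, group): (5,X), (6,X), (8,X), (18,X), (20,Y), (22,X), (24,X), (26,X), (26,Y), (38,Y), (40,Y)
ranks: 5->1, 6->2, 8->3, 18->4, 20->5, 22->6, 24->7, 26->8.5, 26->8.5, 38->10, 40->11
Step 2: Rank sum for X: R1 = 1 + 2 + 3 + 4 + 6 + 7 + 8.5 = 31.5.
Step 3: U_X = R1 - n1(n1+1)/2 = 31.5 - 7*8/2 = 31.5 - 28 = 3.5.
       U_Y = n1*n2 - U_X = 28 - 3.5 = 24.5.
Step 4: Ties are present, so use the tie-corrected normal approximation (with continuity correction) for the p-value.
Step 5: p-value = 0.058207; compare to alpha = 0.1. reject H0.

U_X = 3.5, p = 0.058207, reject H0 at alpha = 0.1.


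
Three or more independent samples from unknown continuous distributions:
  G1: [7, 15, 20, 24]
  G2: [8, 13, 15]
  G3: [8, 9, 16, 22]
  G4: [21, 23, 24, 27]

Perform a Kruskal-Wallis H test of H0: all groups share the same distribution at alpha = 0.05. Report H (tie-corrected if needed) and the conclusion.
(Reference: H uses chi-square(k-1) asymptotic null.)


Step 1: Combine all N = 15 observations and assign midranks.
sorted (value, group, rank): (7,G1,1), (8,G2,2.5), (8,G3,2.5), (9,G3,4), (13,G2,5), (15,G1,6.5), (15,G2,6.5), (16,G3,8), (20,G1,9), (21,G4,10), (22,G3,11), (23,G4,12), (24,G1,13.5), (24,G4,13.5), (27,G4,15)
Step 2: Sum ranks within each group.
R_1 = 30 (n_1 = 4)
R_2 = 14 (n_2 = 3)
R_3 = 25.5 (n_3 = 4)
R_4 = 50.5 (n_4 = 4)
Step 3: H = 12/(N(N+1)) * sum(R_i^2/n_i) - 3(N+1)
     = 12/(15*16) * (30^2/4 + 14^2/3 + 25.5^2/4 + 50.5^2/4) - 3*16
     = 0.050000 * 1090.46 - 48
     = 6.522917.
Step 4: Ties present; correction factor C = 1 - 18/(15^3 - 15) = 0.994643. Corrected H = 6.522917 / 0.994643 = 6.558049.
Step 5: Under H0, H ~ chi^2(3); p-value = 0.087401.
Step 6: alpha = 0.05. fail to reject H0.

H = 6.5580, df = 3, p = 0.087401, fail to reject H0.


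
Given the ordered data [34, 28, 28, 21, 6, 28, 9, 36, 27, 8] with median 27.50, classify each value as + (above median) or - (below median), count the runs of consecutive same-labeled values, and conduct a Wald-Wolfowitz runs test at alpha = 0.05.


Step 1: Compute median = 27.50; label A = above, B = below.
Labels in order: AAABBABABB  (n_A = 5, n_B = 5)
Step 2: Count runs R = 6.
Step 3: Under H0 (random ordering), E[R] = 2*n_A*n_B/(n_A+n_B) + 1 = 2*5*5/10 + 1 = 6.0000.
        Var[R] = 2*n_A*n_B*(2*n_A*n_B - n_A - n_B) / ((n_A+n_B)^2 * (n_A+n_B-1)) = 2000/900 = 2.2222.
        SD[R] = 1.4907.
Step 4: R = E[R], so z = 0 with no continuity correction.
Step 5: Two-sided p-value via normal approximation = 2*(1 - Phi(|z|)) = 1.000000.
Step 6: alpha = 0.05. fail to reject H0.

R = 6, z = 0.0000, p = 1.000000, fail to reject H0.


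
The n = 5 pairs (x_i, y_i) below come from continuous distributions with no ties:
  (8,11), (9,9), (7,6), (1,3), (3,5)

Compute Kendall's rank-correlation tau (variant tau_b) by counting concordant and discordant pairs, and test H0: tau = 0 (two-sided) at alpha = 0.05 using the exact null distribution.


Step 1: Enumerate the 10 unordered pairs (i,j) with i<j and classify each by sign(x_j-x_i) * sign(y_j-y_i).
  (1,2):dx=+1,dy=-2->D; (1,3):dx=-1,dy=-5->C; (1,4):dx=-7,dy=-8->C; (1,5):dx=-5,dy=-6->C
  (2,3):dx=-2,dy=-3->C; (2,4):dx=-8,dy=-6->C; (2,5):dx=-6,dy=-4->C; (3,4):dx=-6,dy=-3->C
  (3,5):dx=-4,dy=-1->C; (4,5):dx=+2,dy=+2->C
Step 2: C = 9, D = 1, total pairs = 10.
Step 3: tau = (C - D)/(n(n-1)/2) = (9 - 1)/10 = 0.800000.
Step 4: Exact two-sided p-value (enumerate n! = 120 permutations of y under H0): p = 0.083333.
Step 5: alpha = 0.05. fail to reject H0.

tau_b = 0.8000 (C=9, D=1), p = 0.083333, fail to reject H0.


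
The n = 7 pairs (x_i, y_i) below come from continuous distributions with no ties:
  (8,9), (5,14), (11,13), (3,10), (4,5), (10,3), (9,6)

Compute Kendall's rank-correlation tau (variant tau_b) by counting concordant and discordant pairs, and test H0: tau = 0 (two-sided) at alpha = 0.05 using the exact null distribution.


Step 1: Enumerate the 21 unordered pairs (i,j) with i<j and classify each by sign(x_j-x_i) * sign(y_j-y_i).
  (1,2):dx=-3,dy=+5->D; (1,3):dx=+3,dy=+4->C; (1,4):dx=-5,dy=+1->D; (1,5):dx=-4,dy=-4->C
  (1,6):dx=+2,dy=-6->D; (1,7):dx=+1,dy=-3->D; (2,3):dx=+6,dy=-1->D; (2,4):dx=-2,dy=-4->C
  (2,5):dx=-1,dy=-9->C; (2,6):dx=+5,dy=-11->D; (2,7):dx=+4,dy=-8->D; (3,4):dx=-8,dy=-3->C
  (3,5):dx=-7,dy=-8->C; (3,6):dx=-1,dy=-10->C; (3,7):dx=-2,dy=-7->C; (4,5):dx=+1,dy=-5->D
  (4,6):dx=+7,dy=-7->D; (4,7):dx=+6,dy=-4->D; (5,6):dx=+6,dy=-2->D; (5,7):dx=+5,dy=+1->C
  (6,7):dx=-1,dy=+3->D
Step 2: C = 9, D = 12, total pairs = 21.
Step 3: tau = (C - D)/(n(n-1)/2) = (9 - 12)/21 = -0.142857.
Step 4: Exact two-sided p-value (enumerate n! = 5040 permutations of y under H0): p = 0.772619.
Step 5: alpha = 0.05. fail to reject H0.

tau_b = -0.1429 (C=9, D=12), p = 0.772619, fail to reject H0.


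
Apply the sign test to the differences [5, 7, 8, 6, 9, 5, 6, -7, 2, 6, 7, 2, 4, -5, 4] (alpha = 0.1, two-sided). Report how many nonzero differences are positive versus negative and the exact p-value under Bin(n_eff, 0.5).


Step 1: Discard zero differences. Original n = 15; n_eff = number of nonzero differences = 15.
Nonzero differences (with sign): +5, +7, +8, +6, +9, +5, +6, -7, +2, +6, +7, +2, +4, -5, +4
Step 2: Count signs: positive = 13, negative = 2.
Step 3: Under H0: P(positive) = 0.5, so the number of positives S ~ Bin(15, 0.5).
Step 4: Two-sided exact p-value = sum of Bin(15,0.5) probabilities at or below the observed probability = 0.007385.
Step 5: alpha = 0.1. reject H0.

n_eff = 15, pos = 13, neg = 2, p = 0.007385, reject H0.


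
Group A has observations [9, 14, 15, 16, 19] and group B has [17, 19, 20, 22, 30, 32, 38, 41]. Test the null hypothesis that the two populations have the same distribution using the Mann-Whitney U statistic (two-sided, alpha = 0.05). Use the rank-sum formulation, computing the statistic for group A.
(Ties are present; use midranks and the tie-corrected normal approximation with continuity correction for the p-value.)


Step 1: Combine and sort all 13 observations; assign midranks.
sorted (value, group): (9,X), (14,X), (15,X), (16,X), (17,Y), (19,X), (19,Y), (20,Y), (22,Y), (30,Y), (32,Y), (38,Y), (41,Y)
ranks: 9->1, 14->2, 15->3, 16->4, 17->5, 19->6.5, 19->6.5, 20->8, 22->9, 30->10, 32->11, 38->12, 41->13
Step 2: Rank sum for X: R1 = 1 + 2 + 3 + 4 + 6.5 = 16.5.
Step 3: U_X = R1 - n1(n1+1)/2 = 16.5 - 5*6/2 = 16.5 - 15 = 1.5.
       U_Y = n1*n2 - U_X = 40 - 1.5 = 38.5.
Step 4: Ties are present, so use the tie-corrected normal approximation (with continuity correction) for the p-value.
Step 5: p-value = 0.008326; compare to alpha = 0.05. reject H0.

U_X = 1.5, p = 0.008326, reject H0 at alpha = 0.05.


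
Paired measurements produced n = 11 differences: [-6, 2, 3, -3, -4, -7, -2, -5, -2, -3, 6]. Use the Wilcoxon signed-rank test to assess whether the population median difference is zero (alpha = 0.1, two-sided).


Step 1: Drop any zero differences (none here) and take |d_i|.
|d| = [6, 2, 3, 3, 4, 7, 2, 5, 2, 3, 6]
Step 2: Midrank |d_i| (ties get averaged ranks).
ranks: |6|->9.5, |2|->2, |3|->5, |3|->5, |4|->7, |7|->11, |2|->2, |5|->8, |2|->2, |3|->5, |6|->9.5
Step 3: Attach original signs; sum ranks with positive sign and with negative sign.
W+ = 2 + 5 + 9.5 = 16.5
W- = 9.5 + 5 + 7 + 11 + 2 + 8 + 2 + 5 = 49.5
(Check: W+ + W- = 66 should equal n(n+1)/2 = 66.)
Step 4: Test statistic W = min(W+, W-) = 16.5.
Step 5: Ties in |d|, so use the tie-corrected normal approximation.
        E[W] = n(n+1)/4 = 11*12/4 = 33.
        Tie groups: |d|=2 (t=3), |d|=3 (t=3), |d|=6 (t=2); sum(t^3 - t) = 54.
        Var[W] = n(n+1)(2n+1)/24 - sum(t^3-t)/48 = 3036/24 - 54/48 = 125.375.
        z = (W - E[W]) / sqrt(Var[W]) = (16.5 - 33) / 11.1971 = -1.4736.
        Two-sided p = 2*Phi(z) = 0.140590.
Step 6: alpha = 0.1. fail to reject H0.

W+ = 16.5, W- = 49.5, W = min = 16.5, p = 0.140590, fail to reject H0.


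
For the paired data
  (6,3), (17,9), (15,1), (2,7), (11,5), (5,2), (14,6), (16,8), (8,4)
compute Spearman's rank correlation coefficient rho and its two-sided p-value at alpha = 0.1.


Step 1: Rank x and y separately (midranks; no ties here).
rank(x): 6->3, 17->9, 15->7, 2->1, 11->5, 5->2, 14->6, 16->8, 8->4
rank(y): 3->3, 9->9, 1->1, 7->7, 5->5, 2->2, 6->6, 8->8, 4->4
Step 2: d_i = R_x(i) - R_y(i); compute d_i^2.
  (3-3)^2=0, (9-9)^2=0, (7-1)^2=36, (1-7)^2=36, (5-5)^2=0, (2-2)^2=0, (6-6)^2=0, (8-8)^2=0, (4-4)^2=0
sum(d^2) = 72.
Step 3: rho = 1 - 6*72 / (9*(9^2 - 1)) = 1 - 432/720 = 0.400000.
Step 4: Under H0, t = rho * sqrt((n-2)/(1-rho^2)) = 1.1547 ~ t(7).
Step 5: Two-sided p-value from the t-distribution with 7 df = 0.286105.
Step 6: alpha = 0.1. fail to reject H0.

rho = 0.4000, p = 0.286105, fail to reject H0 at alpha = 0.1.


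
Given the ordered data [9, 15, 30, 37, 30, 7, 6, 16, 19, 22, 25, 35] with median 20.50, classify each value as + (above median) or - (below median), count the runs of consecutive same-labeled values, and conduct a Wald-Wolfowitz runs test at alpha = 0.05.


Step 1: Compute median = 20.50; label A = above, B = below.
Labels in order: BBAAABBBBAAA  (n_A = 6, n_B = 6)
Step 2: Count runs R = 4.
Step 3: Under H0 (random ordering), E[R] = 2*n_A*n_B/(n_A+n_B) + 1 = 2*6*6/12 + 1 = 7.0000.
        Var[R] = 2*n_A*n_B*(2*n_A*n_B - n_A - n_B) / ((n_A+n_B)^2 * (n_A+n_B-1)) = 4320/1584 = 2.7273.
        SD[R] = 1.6514.
Step 4: Continuity-corrected z = (R + 0.5 - E[R]) / SD[R] = (4 + 0.5 - 7.0000) / 1.6514 = -1.5138.
Step 5: Two-sided p-value via normal approximation = 2*(1 - Phi(|z|)) = 0.130070.
Step 6: alpha = 0.05. fail to reject H0.

R = 4, z = -1.5138, p = 0.130070, fail to reject H0.


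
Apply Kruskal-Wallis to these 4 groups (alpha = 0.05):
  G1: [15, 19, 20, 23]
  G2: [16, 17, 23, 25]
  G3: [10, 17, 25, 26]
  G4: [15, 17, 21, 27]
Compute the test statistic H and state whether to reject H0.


Step 1: Combine all N = 16 observations and assign midranks.
sorted (value, group, rank): (10,G3,1), (15,G1,2.5), (15,G4,2.5), (16,G2,4), (17,G2,6), (17,G3,6), (17,G4,6), (19,G1,8), (20,G1,9), (21,G4,10), (23,G1,11.5), (23,G2,11.5), (25,G2,13.5), (25,G3,13.5), (26,G3,15), (27,G4,16)
Step 2: Sum ranks within each group.
R_1 = 31 (n_1 = 4)
R_2 = 35 (n_2 = 4)
R_3 = 35.5 (n_3 = 4)
R_4 = 34.5 (n_4 = 4)
Step 3: H = 12/(N(N+1)) * sum(R_i^2/n_i) - 3(N+1)
     = 12/(16*17) * (31^2/4 + 35^2/4 + 35.5^2/4 + 34.5^2/4) - 3*17
     = 0.044118 * 1159.12 - 51
     = 0.137868.
Step 4: Ties present; correction factor C = 1 - 42/(16^3 - 16) = 0.989706. Corrected H = 0.137868 / 0.989706 = 0.139302.
Step 5: Under H0, H ~ chi^2(3); p-value = 0.986736.
Step 6: alpha = 0.05. fail to reject H0.

H = 0.1393, df = 3, p = 0.986736, fail to reject H0.


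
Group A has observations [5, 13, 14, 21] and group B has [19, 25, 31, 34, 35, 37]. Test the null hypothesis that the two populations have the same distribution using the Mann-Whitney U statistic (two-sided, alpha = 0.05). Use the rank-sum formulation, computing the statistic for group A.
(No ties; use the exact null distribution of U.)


Step 1: Combine and sort all 10 observations; assign midranks.
sorted (value, group): (5,X), (13,X), (14,X), (19,Y), (21,X), (25,Y), (31,Y), (34,Y), (35,Y), (37,Y)
ranks: 5->1, 13->2, 14->3, 19->4, 21->5, 25->6, 31->7, 34->8, 35->9, 37->10
Step 2: Rank sum for X: R1 = 1 + 2 + 3 + 5 = 11.
Step 3: U_X = R1 - n1(n1+1)/2 = 11 - 4*5/2 = 11 - 10 = 1.
       U_Y = n1*n2 - U_X = 24 - 1 = 23.
Step 4: No ties, so the exact null distribution of U (based on enumerating the C(10,4) = 210 equally likely rank assignments) gives the two-sided p-value.
Step 5: p-value = 0.019048; compare to alpha = 0.05. reject H0.

U_X = 1, p = 0.019048, reject H0 at alpha = 0.05.


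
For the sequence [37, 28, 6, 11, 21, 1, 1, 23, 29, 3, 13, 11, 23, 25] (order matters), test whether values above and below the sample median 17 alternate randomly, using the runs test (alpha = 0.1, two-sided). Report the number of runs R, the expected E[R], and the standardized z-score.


Step 1: Compute median = 17; label A = above, B = below.
Labels in order: AABBABBAABBBAA  (n_A = 7, n_B = 7)
Step 2: Count runs R = 7.
Step 3: Under H0 (random ordering), E[R] = 2*n_A*n_B/(n_A+n_B) + 1 = 2*7*7/14 + 1 = 8.0000.
        Var[R] = 2*n_A*n_B*(2*n_A*n_B - n_A - n_B) / ((n_A+n_B)^2 * (n_A+n_B-1)) = 8232/2548 = 3.2308.
        SD[R] = 1.7974.
Step 4: Continuity-corrected z = (R + 0.5 - E[R]) / SD[R] = (7 + 0.5 - 8.0000) / 1.7974 = -0.2782.
Step 5: Two-sided p-value via normal approximation = 2*(1 - Phi(|z|)) = 0.780879.
Step 6: alpha = 0.1. fail to reject H0.

R = 7, z = -0.2782, p = 0.780879, fail to reject H0.


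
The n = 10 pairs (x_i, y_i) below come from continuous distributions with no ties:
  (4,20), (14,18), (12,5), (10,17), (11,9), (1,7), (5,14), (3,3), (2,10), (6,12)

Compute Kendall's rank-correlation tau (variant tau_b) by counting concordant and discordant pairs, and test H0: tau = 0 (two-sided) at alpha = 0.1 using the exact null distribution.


Step 1: Enumerate the 45 unordered pairs (i,j) with i<j and classify each by sign(x_j-x_i) * sign(y_j-y_i).
  (1,2):dx=+10,dy=-2->D; (1,3):dx=+8,dy=-15->D; (1,4):dx=+6,dy=-3->D; (1,5):dx=+7,dy=-11->D
  (1,6):dx=-3,dy=-13->C; (1,7):dx=+1,dy=-6->D; (1,8):dx=-1,dy=-17->C; (1,9):dx=-2,dy=-10->C
  (1,10):dx=+2,dy=-8->D; (2,3):dx=-2,dy=-13->C; (2,4):dx=-4,dy=-1->C; (2,5):dx=-3,dy=-9->C
  (2,6):dx=-13,dy=-11->C; (2,7):dx=-9,dy=-4->C; (2,8):dx=-11,dy=-15->C; (2,9):dx=-12,dy=-8->C
  (2,10):dx=-8,dy=-6->C; (3,4):dx=-2,dy=+12->D; (3,5):dx=-1,dy=+4->D; (3,6):dx=-11,dy=+2->D
  (3,7):dx=-7,dy=+9->D; (3,8):dx=-9,dy=-2->C; (3,9):dx=-10,dy=+5->D; (3,10):dx=-6,dy=+7->D
  (4,5):dx=+1,dy=-8->D; (4,6):dx=-9,dy=-10->C; (4,7):dx=-5,dy=-3->C; (4,8):dx=-7,dy=-14->C
  (4,9):dx=-8,dy=-7->C; (4,10):dx=-4,dy=-5->C; (5,6):dx=-10,dy=-2->C; (5,7):dx=-6,dy=+5->D
  (5,8):dx=-8,dy=-6->C; (5,9):dx=-9,dy=+1->D; (5,10):dx=-5,dy=+3->D; (6,7):dx=+4,dy=+7->C
  (6,8):dx=+2,dy=-4->D; (6,9):dx=+1,dy=+3->C; (6,10):dx=+5,dy=+5->C; (7,8):dx=-2,dy=-11->C
  (7,9):dx=-3,dy=-4->C; (7,10):dx=+1,dy=-2->D; (8,9):dx=-1,dy=+7->D; (8,10):dx=+3,dy=+9->C
  (9,10):dx=+4,dy=+2->C
Step 2: C = 26, D = 19, total pairs = 45.
Step 3: tau = (C - D)/(n(n-1)/2) = (26 - 19)/45 = 0.155556.
Step 4: Exact two-sided p-value (enumerate n! = 3628800 permutations of y under H0): p = 0.600654.
Step 5: alpha = 0.1. fail to reject H0.

tau_b = 0.1556 (C=26, D=19), p = 0.600654, fail to reject H0.
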